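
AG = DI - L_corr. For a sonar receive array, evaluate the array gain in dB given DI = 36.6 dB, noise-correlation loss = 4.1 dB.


AG = DI - L_corr = 36.6 - 4.1 = 32.5

32.5 dB


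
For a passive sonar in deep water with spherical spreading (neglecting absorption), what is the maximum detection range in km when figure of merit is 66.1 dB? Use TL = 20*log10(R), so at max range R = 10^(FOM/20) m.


At max range FOM = TL, so 20*log10(R) = 66.1
R = 10^(66.1/20) = 2018.37 m = 2.02 km

2.02 km


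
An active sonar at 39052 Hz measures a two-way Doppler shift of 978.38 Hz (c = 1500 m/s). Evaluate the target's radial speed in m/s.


From fd = 2*f*v/c, v = c*fd/(2*f) = 1500 * 978.38 / (2*39052) = 18.79

18.79 m/s


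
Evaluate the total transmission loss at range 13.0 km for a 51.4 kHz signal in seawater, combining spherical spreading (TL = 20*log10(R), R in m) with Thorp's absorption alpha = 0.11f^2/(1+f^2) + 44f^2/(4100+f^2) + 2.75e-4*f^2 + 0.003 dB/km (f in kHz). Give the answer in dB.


317.34 dB


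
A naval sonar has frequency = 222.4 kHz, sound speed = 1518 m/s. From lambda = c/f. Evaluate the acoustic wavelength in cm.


0.68 cm


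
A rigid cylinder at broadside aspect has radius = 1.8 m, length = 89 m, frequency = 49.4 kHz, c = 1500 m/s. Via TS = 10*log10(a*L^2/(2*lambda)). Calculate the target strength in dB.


lambda = 1500/49400 = 0.03036 m
TS = 10*log10(1.8*89^2/(2*0.03036)) = 53.71

53.71 dB


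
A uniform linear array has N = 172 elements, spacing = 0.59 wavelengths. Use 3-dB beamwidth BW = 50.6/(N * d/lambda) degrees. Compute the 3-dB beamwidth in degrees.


BW = 50.6 / (172 * 0.59) = 50.6 / 101.48 = 0.5

0.5 deg


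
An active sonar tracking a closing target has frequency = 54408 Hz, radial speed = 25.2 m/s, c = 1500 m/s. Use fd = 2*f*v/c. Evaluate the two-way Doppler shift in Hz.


fd = 2*f*v/c = 2 * 54408 * 25.2 / 1500 = 1828.11

1828.11 Hz


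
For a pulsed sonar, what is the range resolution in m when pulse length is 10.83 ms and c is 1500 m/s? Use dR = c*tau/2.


dR = c*tau/2 = 1500 * 10.83e-3 / 2 = 8.1225

8.1225 m


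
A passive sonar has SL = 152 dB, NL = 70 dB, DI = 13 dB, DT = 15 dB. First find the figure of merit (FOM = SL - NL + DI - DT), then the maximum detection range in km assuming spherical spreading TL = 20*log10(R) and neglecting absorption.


Step 1: FOM = SL - NL + DI - DT = 152 - 70 + 13 - 15 = 80 dB
Step 2: at max range FOM = TL = 20*log10(R), so R = 10^(80/20) = 10000.0 m = 10.0 km

10.0 km


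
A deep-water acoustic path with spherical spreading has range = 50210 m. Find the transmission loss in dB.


TL = 20*log10(50210) = 94.02

94.02 dB


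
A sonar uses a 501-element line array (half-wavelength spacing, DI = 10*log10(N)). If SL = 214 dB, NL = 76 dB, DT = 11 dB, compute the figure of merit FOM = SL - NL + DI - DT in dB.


Step 1: DI = 10*log10(501) = 27.0 dB
Step 2: FOM = SL - NL + DI - DT = 214 - 76 + 27.0 - 11 = 154.0

154.0 dB


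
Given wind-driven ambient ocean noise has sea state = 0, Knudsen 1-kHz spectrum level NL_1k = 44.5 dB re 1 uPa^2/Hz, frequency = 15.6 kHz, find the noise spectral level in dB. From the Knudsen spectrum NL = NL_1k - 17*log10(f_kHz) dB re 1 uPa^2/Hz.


NL = NL_1k - 17*log10(f_kHz) = 44.5 - 17*log10(15.6) = 44.5 - (20.28) = 24.22

24.22 dB


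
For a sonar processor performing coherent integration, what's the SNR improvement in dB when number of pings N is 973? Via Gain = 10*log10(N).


29.88 dB


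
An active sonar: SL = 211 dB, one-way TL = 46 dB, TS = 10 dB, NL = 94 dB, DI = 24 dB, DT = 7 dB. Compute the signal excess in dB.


SE = SL - 2*TL + TS - NL + DI - DT = 211 - 2*46 + (10) - 94 + 24 - 7 = 52

52 dB


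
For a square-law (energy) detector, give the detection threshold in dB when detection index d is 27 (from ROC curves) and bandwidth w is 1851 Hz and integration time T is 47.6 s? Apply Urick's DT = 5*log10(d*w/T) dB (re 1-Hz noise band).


DT = 5*log10(d*w/T) = 5*log10(27 * 1851 / 47.6) = 5*log10(1049.94) = 15.11

15.11 dB


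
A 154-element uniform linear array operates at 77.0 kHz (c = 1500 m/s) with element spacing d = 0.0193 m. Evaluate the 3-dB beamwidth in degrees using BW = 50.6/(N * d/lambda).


Step 1: lambda = 1500/77000 = 0.01948 m
Step 2: d/lambda = 0.0193/0.01948 = 0.9908
Step 3: BW = 50.6/(N * d/lambda) = 50.6/(154 * 0.9908) = 0.33

0.33 deg


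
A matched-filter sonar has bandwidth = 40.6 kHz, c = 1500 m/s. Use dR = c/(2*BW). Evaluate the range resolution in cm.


dR = c/(2*BW) = 1500 / (2 * 40.6e3) = 0.0185 m = 1.85 cm

1.85 cm


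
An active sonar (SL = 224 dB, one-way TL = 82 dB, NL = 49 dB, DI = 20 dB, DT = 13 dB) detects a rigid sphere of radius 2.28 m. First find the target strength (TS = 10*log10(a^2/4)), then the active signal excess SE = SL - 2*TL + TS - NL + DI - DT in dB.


Step 1: TS = 10*log10(2.28^2/4) = 1.14 dB
Step 2: SE = SL - 2*TL + TS - NL + DI - DT = 224 - 2*82 + (1.14) - 49 + 20 - 13 = 19.14

19.14 dB


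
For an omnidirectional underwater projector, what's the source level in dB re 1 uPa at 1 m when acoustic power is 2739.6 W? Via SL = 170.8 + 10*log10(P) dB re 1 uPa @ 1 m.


205.18 dB


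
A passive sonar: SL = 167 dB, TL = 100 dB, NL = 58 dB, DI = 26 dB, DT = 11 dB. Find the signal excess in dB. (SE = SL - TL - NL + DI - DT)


24 dB


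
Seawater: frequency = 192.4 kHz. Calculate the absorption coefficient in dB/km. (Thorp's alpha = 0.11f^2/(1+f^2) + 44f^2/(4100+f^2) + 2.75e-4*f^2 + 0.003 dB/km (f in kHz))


f^2 = 37017.76
alpha = 0.11*37017.76/(1+37017.76) + 44*37017.76/(4100+37017.76) + 2.75e-4*37017.76 + 0.003 = 49.905

49.905 dB/km


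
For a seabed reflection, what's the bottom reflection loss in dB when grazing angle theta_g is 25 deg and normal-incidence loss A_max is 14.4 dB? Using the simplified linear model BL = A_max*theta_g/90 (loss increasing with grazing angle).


BL = A_max * theta_g / 90 = 14.4 * 25 / 90 = 4.0

4.0 dB


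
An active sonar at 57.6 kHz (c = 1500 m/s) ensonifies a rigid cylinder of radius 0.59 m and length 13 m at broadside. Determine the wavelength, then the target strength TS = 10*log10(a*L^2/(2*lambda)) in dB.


Step 1: lambda = c/f = 1500/57600 = 0.02604 m
Step 2: TS = 10*log10(a*L^2/(2*lambda)) = 10*log10(0.59*13^2/(2*0.02604)) = 32.82

32.82 dB


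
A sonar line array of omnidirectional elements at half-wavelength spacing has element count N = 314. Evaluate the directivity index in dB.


DI = 10*log10(314) = 24.97

24.97 dB


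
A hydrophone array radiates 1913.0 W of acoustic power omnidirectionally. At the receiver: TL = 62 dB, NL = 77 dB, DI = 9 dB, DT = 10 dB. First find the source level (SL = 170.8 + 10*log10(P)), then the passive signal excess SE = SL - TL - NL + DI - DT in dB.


Step 1: SL = 170.8 + 10*log10(1913.0) = 203.62 dB
Step 2: SE = SL - TL - NL + DI - DT = 203.62 - 62 - 77 + 9 - 10 = 63.62

63.62 dB


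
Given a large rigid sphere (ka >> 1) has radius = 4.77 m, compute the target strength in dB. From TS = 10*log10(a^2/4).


TS = 10*log10(4.77^2 / 4) = 10*log10(5.688225) = 7.55

7.55 dB


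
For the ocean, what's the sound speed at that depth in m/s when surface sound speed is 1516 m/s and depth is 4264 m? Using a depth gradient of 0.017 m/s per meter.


c = 1516 + 0.017 * 4264 = 1588.488

1588.488 m/s


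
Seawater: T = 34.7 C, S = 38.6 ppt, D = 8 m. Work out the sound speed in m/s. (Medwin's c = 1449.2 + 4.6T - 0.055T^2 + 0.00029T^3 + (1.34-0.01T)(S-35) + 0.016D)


1558.41 m/s


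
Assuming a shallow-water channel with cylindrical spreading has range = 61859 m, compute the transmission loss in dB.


47.91 dB


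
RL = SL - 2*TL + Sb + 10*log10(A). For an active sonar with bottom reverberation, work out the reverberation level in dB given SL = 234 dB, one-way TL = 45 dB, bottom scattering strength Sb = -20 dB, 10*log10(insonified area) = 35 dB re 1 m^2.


RL = SL - 2*TL + Sb + 10*log10(A) = 234 - 2*45 + (-20) + 35 = 159

159 dB


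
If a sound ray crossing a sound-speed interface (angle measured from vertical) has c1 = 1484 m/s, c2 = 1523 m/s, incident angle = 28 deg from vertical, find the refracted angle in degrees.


28.8 deg


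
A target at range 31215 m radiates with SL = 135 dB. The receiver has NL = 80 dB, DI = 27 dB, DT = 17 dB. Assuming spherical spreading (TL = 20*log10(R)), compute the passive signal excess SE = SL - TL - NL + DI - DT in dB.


-24.89 dB


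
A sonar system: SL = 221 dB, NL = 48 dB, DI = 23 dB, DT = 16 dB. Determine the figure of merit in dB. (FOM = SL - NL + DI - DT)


180 dB


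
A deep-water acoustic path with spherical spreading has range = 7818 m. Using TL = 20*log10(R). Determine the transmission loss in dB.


TL = 20*log10(7818) = 77.86

77.86 dB


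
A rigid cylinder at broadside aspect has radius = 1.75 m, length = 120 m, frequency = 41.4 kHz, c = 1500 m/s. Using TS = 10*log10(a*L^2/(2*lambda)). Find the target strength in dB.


lambda = 1500/41400 = 0.03623 m
TS = 10*log10(1.75*120^2/(2*0.03623)) = 55.41

55.41 dB


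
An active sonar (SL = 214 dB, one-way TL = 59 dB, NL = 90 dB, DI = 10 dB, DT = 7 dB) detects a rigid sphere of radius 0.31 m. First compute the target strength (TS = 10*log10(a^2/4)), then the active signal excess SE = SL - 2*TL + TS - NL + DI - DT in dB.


Step 1: TS = 10*log10(0.31^2/4) = -16.19 dB
Step 2: SE = SL - 2*TL + TS - NL + DI - DT = 214 - 2*59 + (-16.19) - 90 + 10 - 7 = -7.19

-7.19 dB


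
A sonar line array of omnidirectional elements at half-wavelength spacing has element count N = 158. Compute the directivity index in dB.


21.99 dB


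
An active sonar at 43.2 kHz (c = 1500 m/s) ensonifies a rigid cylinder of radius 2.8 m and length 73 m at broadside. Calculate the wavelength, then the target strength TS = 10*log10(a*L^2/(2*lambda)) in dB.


Step 1: lambda = c/f = 1500/43200 = 0.03472 m
Step 2: TS = 10*log10(a*L^2/(2*lambda)) = 10*log10(2.8*73^2/(2*0.03472)) = 53.32

53.32 dB


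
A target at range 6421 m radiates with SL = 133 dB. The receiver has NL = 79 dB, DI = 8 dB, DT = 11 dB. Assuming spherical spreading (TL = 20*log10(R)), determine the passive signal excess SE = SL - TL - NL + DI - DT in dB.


Step 1: TL = 20*log10(6421) = 76.15 dB
Step 2: SE = 133 - 76.15 - 79 + 8 - 11 = -25.15

-25.15 dB


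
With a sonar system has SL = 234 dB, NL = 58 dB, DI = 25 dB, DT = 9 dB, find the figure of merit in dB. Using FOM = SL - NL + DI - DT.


FOM = SL - NL + DI - DT = 234 - 58 + 25 - 9 = 192

192 dB


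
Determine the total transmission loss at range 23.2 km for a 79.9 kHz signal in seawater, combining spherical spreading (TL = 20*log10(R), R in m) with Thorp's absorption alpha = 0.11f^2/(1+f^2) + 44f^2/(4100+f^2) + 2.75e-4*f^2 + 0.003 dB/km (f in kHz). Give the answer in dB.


752.25 dB


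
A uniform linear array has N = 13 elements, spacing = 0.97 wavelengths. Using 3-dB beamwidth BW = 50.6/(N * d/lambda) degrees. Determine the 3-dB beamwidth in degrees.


BW = 50.6 / (13 * 0.97) = 50.6 / 12.61 = 4.01

4.01 deg


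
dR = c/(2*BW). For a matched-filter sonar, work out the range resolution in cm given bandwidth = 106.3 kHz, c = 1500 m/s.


dR = c/(2*BW) = 1500 / (2 * 106.3e3) = 0.0071 m = 0.71 cm

0.71 cm


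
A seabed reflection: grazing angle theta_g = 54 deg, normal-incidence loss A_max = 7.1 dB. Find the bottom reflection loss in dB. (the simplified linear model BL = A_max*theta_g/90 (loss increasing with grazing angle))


4.26 dB


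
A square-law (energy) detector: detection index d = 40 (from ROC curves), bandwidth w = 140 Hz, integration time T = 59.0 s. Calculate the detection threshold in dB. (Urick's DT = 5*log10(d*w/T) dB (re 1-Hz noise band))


9.89 dB


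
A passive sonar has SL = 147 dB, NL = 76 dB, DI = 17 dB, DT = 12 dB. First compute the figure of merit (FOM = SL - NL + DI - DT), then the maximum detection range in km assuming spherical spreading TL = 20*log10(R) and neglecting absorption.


Step 1: FOM = SL - NL + DI - DT = 147 - 76 + 17 - 12 = 76 dB
Step 2: at max range FOM = TL = 20*log10(R), so R = 10^(76/20) = 6309.57 m = 6.31 km

6.31 km


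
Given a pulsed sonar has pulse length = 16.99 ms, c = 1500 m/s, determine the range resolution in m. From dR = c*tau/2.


12.7425 m


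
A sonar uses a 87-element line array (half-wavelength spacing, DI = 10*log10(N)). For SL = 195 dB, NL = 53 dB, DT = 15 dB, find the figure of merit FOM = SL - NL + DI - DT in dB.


Step 1: DI = 10*log10(87) = 19.4 dB
Step 2: FOM = SL - NL + DI - DT = 195 - 53 + 19.4 - 15 = 146.4

146.4 dB


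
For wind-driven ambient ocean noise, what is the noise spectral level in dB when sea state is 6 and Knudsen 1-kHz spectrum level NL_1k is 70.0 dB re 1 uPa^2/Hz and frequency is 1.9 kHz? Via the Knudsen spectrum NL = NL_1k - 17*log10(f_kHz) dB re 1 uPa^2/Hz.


NL = NL_1k - 17*log10(f_kHz) = 70.0 - 17*log10(1.9) = 70.0 - (4.74) = 65.26

65.26 dB


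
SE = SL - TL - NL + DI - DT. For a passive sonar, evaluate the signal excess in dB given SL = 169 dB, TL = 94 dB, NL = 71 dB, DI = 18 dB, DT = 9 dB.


SE = SL - TL - NL + DI - DT = 169 - 94 - 71 + 18 - 9 = 13

13 dB


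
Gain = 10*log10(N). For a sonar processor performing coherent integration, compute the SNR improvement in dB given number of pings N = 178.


22.5 dB


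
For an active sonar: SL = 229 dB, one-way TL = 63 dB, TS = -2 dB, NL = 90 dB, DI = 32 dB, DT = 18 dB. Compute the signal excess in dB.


SE = SL - 2*TL + TS - NL + DI - DT = 229 - 2*63 + (-2) - 90 + 32 - 18 = 25

25 dB


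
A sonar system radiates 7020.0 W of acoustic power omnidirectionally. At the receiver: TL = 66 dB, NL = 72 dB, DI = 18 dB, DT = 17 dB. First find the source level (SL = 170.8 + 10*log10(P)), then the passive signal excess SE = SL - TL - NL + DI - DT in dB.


Step 1: SL = 170.8 + 10*log10(7020.0) = 209.26 dB
Step 2: SE = SL - TL - NL + DI - DT = 209.26 - 66 - 72 + 18 - 17 = 72.26

72.26 dB


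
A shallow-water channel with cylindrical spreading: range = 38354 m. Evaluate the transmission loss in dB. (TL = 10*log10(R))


TL = 10*log10(38354) = 45.84

45.84 dB


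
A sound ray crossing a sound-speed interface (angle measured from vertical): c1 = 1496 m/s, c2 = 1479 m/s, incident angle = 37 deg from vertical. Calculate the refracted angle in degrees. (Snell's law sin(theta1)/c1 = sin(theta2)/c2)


36.51 deg


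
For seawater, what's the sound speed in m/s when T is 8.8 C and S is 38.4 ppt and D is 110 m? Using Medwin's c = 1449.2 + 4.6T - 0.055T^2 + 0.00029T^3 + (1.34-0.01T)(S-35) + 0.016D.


c = 1449.2 + 4.6*8.8 - 0.055*8.8^2 + 0.00029*8.8^3 + (1.34 - 0.01*8.8)*(38.4 - 35) + 0.016*110 = 1491.64

1491.64 m/s


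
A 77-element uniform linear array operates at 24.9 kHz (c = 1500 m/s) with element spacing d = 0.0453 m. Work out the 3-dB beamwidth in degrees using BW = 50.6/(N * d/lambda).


Step 1: lambda = 1500/24900 = 0.06024 m
Step 2: d/lambda = 0.0453/0.06024 = 0.752
Step 3: BW = 50.6/(N * d/lambda) = 50.6/(77 * 0.752) = 0.87

0.87 deg


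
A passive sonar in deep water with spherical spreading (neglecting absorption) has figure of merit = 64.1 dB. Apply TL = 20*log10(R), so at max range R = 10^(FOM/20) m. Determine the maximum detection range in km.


At max range FOM = TL, so 20*log10(R) = 64.1
R = 10^(64.1/20) = 1603.25 m = 1.6 km

1.6 km


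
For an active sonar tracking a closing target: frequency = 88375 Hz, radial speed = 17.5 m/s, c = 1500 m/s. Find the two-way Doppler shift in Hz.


fd = 2*f*v/c = 2 * 88375 * 17.5 / 1500 = 2062.08

2062.08 Hz


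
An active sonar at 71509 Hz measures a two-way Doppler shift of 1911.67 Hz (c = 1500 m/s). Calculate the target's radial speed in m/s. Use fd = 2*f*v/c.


From fd = 2*f*v/c, v = c*fd/(2*f) = 1500 * 1911.67 / (2*71509) = 20.05

20.05 m/s


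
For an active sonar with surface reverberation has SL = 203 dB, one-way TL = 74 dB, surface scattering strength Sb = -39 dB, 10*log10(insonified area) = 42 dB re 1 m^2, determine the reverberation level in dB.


RL = SL - 2*TL + Sb + 10*log10(A) = 203 - 2*74 + (-39) + 42 = 58

58 dB


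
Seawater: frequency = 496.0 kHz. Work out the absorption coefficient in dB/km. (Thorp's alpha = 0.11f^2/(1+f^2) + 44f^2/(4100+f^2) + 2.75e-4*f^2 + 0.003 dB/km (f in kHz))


111.046 dB/km


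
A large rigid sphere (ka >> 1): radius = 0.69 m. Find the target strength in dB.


TS = 10*log10(0.69^2 / 4) = 10*log10(0.119025) = -9.24

-9.24 dB


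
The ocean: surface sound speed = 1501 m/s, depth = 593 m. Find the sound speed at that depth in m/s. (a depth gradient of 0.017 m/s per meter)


c = 1501 + 0.017 * 593 = 1511.081

1511.081 m/s


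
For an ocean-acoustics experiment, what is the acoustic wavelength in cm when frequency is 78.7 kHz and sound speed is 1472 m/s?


lambda = c/f = 1472 / 78700 = 0.0187 m = 1.87 cm

1.87 cm


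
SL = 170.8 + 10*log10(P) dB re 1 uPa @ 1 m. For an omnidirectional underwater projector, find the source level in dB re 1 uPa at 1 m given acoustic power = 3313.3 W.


SL = 170.8 + 10*log10(3313.3) = 170.8 + 35.2 = 206.0

206.0 dB


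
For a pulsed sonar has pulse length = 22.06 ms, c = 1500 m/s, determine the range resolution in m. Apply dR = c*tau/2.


16.545 m


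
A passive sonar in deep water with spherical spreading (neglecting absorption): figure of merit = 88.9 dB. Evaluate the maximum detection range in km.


At max range FOM = TL, so 20*log10(R) = 88.9
R = 10^(88.9/20) = 27861.21 m = 27.86 km

27.86 km


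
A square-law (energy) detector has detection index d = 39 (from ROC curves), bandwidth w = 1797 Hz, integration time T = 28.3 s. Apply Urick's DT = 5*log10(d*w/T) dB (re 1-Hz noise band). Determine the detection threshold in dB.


DT = 5*log10(d*w/T) = 5*log10(39 * 1797 / 28.3) = 5*log10(2476.43) = 16.97

16.97 dB


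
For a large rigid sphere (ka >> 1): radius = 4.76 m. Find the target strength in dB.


TS = 10*log10(4.76^2 / 4) = 10*log10(5.6644) = 7.53

7.53 dB


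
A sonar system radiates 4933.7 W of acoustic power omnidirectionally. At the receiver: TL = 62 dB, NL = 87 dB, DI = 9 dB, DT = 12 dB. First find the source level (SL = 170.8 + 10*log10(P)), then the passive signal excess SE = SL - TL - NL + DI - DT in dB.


Step 1: SL = 170.8 + 10*log10(4933.7) = 207.73 dB
Step 2: SE = SL - TL - NL + DI - DT = 207.73 - 62 - 87 + 9 - 12 = 55.73

55.73 dB


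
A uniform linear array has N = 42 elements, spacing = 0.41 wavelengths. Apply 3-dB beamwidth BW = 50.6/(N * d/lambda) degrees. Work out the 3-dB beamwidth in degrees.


2.94 deg


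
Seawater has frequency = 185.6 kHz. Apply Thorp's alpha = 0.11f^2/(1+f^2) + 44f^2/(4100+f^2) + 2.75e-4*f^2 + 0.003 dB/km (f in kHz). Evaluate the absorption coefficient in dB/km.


f^2 = 34447.36
alpha = 0.11*34447.36/(1+34447.36) + 44*34447.36/(4100+34447.36) + 2.75e-4*34447.36 + 0.003 = 48.906

48.906 dB/km


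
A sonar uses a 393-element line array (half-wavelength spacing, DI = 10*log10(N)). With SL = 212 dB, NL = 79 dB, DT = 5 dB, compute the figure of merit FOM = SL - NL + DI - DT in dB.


153.94 dB


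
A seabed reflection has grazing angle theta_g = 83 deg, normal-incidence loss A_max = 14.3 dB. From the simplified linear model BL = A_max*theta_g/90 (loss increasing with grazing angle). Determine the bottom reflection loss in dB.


13.19 dB


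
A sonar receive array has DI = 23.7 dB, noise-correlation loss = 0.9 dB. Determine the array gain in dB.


22.8 dB


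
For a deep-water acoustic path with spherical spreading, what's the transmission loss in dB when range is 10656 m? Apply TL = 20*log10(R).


TL = 20*log10(10656) = 80.55

80.55 dB


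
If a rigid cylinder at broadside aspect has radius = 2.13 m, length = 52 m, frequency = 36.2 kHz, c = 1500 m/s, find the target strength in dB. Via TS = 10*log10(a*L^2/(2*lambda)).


48.42 dB


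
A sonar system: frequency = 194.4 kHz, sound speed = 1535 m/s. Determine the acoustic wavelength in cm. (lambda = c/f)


0.79 cm


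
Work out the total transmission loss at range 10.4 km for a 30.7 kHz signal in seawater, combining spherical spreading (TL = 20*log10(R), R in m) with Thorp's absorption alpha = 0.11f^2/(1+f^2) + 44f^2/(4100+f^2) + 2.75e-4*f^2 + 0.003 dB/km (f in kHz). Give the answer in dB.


169.74 dB


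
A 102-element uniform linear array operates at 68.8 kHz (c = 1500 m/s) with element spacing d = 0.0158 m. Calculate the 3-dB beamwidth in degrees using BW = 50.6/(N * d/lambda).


Step 1: lambda = 1500/68800 = 0.0218 m
Step 2: d/lambda = 0.0158/0.0218 = 0.7248
Step 3: BW = 50.6/(N * d/lambda) = 50.6/(102 * 0.7248) = 0.68

0.68 deg


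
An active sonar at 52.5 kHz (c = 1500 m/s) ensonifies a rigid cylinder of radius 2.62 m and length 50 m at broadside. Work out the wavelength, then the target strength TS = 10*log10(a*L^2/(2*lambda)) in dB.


Step 1: lambda = c/f = 1500/52500 = 0.02857 m
Step 2: TS = 10*log10(a*L^2/(2*lambda)) = 10*log10(2.62*50^2/(2*0.02857)) = 50.59

50.59 dB


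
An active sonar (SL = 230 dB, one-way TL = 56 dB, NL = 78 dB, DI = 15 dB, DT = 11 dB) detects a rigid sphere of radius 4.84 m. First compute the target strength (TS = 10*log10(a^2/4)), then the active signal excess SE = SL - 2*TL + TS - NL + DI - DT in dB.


Step 1: TS = 10*log10(4.84^2/4) = 7.68 dB
Step 2: SE = SL - 2*TL + TS - NL + DI - DT = 230 - 2*56 + (7.68) - 78 + 15 - 11 = 51.68

51.68 dB


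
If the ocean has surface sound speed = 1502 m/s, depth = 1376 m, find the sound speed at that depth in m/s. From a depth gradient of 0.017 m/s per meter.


c = 1502 + 0.017 * 1376 = 1525.392

1525.392 m/s


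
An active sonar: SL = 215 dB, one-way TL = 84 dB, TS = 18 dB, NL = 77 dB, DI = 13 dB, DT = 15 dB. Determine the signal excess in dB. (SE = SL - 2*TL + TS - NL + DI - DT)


SE = SL - 2*TL + TS - NL + DI - DT = 215 - 2*84 + (18) - 77 + 13 - 15 = -14

-14 dB


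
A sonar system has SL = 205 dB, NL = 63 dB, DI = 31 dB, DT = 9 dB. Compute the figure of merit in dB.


FOM = SL - NL + DI - DT = 205 - 63 + 31 - 9 = 164

164 dB


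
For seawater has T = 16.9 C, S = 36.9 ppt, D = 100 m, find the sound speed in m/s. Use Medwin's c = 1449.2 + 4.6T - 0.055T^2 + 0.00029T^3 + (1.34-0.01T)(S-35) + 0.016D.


1516.46 m/s


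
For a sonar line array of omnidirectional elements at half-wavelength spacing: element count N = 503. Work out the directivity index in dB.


DI = 10*log10(503) = 27.02

27.02 dB


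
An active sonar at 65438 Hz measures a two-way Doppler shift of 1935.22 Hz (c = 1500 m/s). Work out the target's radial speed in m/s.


From fd = 2*f*v/c, v = c*fd/(2*f) = 1500 * 1935.22 / (2*65438) = 22.18

22.18 m/s


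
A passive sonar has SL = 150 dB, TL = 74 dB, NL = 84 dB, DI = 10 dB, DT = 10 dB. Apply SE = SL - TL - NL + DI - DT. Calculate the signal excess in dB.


SE = SL - TL - NL + DI - DT = 150 - 74 - 84 + 10 - 10 = -8

-8 dB


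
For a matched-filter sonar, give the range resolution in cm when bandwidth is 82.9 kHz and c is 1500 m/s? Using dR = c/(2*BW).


0.9 cm


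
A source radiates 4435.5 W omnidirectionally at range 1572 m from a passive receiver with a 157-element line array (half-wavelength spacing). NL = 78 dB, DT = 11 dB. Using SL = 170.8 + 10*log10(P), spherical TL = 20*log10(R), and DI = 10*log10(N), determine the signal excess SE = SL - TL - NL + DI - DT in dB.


76.3 dB


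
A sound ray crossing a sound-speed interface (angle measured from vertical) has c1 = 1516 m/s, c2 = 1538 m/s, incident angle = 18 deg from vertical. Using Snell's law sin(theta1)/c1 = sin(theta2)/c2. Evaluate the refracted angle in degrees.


18.27 deg


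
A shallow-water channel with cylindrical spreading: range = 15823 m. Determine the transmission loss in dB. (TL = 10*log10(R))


41.99 dB


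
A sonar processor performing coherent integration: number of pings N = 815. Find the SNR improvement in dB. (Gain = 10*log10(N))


Gain = 10*log10(815) = 29.11

29.11 dB


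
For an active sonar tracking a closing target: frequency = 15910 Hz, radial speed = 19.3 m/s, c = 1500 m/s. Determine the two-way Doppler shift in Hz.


409.42 Hz


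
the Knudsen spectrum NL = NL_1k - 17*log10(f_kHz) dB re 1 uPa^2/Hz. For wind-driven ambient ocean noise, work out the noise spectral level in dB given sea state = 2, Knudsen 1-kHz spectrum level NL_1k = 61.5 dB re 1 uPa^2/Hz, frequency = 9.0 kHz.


45.28 dB


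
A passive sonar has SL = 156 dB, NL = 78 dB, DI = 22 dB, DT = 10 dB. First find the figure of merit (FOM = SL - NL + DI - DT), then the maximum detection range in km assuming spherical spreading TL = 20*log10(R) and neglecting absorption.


Step 1: FOM = SL - NL + DI - DT = 156 - 78 + 22 - 10 = 90 dB
Step 2: at max range FOM = TL = 20*log10(R), so R = 10^(90/20) = 31622.78 m = 31.62 km

31.62 km


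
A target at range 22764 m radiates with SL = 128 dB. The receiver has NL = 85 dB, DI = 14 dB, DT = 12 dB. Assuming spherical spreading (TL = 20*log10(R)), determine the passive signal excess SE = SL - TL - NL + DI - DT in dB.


Step 1: TL = 20*log10(22764) = 87.14 dB
Step 2: SE = 128 - 87.14 - 85 + 14 - 12 = -42.14

-42.14 dB


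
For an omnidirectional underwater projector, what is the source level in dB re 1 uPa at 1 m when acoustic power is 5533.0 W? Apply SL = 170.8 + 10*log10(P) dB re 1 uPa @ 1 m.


SL = 170.8 + 10*log10(5533.0) = 170.8 + 37.43 = 208.23

208.23 dB


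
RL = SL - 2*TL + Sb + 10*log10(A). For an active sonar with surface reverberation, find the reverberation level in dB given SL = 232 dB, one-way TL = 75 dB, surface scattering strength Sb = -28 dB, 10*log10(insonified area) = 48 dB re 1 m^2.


RL = SL - 2*TL + Sb + 10*log10(A) = 232 - 2*75 + (-28) + 48 = 102

102 dB


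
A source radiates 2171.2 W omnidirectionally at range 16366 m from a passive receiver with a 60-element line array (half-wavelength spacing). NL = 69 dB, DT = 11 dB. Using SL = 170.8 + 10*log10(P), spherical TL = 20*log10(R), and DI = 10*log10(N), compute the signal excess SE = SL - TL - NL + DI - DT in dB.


Step 1: SL = 170.8 + 10*log10(2171.2) = 204.17 dB
Step 2: TL = 20*log10(16366) = 84.28 dB
Step 3: DI = 10*log10(60) = 17.78 dB
Step 4: SE = SL - TL - NL + DI - DT = 204.17 - 84.28 - 69 + 17.78 - 11 = 57.67

57.67 dB


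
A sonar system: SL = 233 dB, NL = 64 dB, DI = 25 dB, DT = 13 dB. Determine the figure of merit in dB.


FOM = SL - NL + DI - DT = 233 - 64 + 25 - 13 = 181

181 dB


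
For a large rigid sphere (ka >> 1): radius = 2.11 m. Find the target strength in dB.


TS = 10*log10(2.11^2 / 4) = 10*log10(1.113025) = 0.47

0.47 dB


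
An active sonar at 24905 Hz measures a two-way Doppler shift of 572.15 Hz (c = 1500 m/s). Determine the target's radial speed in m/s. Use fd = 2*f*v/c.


From fd = 2*f*v/c, v = c*fd/(2*f) = 1500 * 572.15 / (2*24905) = 17.23

17.23 m/s


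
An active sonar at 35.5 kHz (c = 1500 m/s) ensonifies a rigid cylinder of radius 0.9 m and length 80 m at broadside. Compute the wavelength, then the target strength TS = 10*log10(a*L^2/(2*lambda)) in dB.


Step 1: lambda = c/f = 1500/35500 = 0.04225 m
Step 2: TS = 10*log10(a*L^2/(2*lambda)) = 10*log10(0.9*80^2/(2*0.04225)) = 48.34

48.34 dB


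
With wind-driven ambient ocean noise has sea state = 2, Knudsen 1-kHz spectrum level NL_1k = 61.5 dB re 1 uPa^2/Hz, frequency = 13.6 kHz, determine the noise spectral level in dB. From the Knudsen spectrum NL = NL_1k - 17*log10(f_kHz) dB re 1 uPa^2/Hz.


NL = NL_1k - 17*log10(f_kHz) = 61.5 - 17*log10(13.6) = 61.5 - (19.27) = 42.23

42.23 dB


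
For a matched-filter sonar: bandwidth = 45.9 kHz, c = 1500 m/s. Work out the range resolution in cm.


dR = c/(2*BW) = 1500 / (2 * 45.9e3) = 0.0163 m = 1.63 cm

1.63 cm


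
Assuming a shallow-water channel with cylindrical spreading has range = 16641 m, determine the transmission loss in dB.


TL = 10*log10(16641) = 42.21

42.21 dB


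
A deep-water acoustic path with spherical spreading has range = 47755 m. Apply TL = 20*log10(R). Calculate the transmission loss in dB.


TL = 20*log10(47755) = 93.58

93.58 dB


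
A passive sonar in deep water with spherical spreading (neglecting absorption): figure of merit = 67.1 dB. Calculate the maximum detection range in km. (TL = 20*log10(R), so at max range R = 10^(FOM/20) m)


At max range FOM = TL, so 20*log10(R) = 67.1
R = 10^(67.1/20) = 2264.64 m = 2.26 km

2.26 km


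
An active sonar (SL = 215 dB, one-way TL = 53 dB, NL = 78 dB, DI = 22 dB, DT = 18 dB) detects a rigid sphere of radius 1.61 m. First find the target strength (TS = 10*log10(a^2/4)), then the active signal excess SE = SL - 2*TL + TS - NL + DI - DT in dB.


Step 1: TS = 10*log10(1.61^2/4) = -1.88 dB
Step 2: SE = SL - 2*TL + TS - NL + DI - DT = 215 - 2*53 + (-1.88) - 78 + 22 - 18 = 33.12

33.12 dB


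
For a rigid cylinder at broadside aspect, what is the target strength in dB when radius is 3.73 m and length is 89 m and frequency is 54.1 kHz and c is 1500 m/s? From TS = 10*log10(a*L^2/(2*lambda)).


57.27 dB


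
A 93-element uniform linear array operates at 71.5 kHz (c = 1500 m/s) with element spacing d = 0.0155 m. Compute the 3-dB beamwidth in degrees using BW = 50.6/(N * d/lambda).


Step 1: lambda = 1500/71500 = 0.02098 m
Step 2: d/lambda = 0.0155/0.02098 = 0.7388
Step 3: BW = 50.6/(N * d/lambda) = 50.6/(93 * 0.7388) = 0.74

0.74 deg


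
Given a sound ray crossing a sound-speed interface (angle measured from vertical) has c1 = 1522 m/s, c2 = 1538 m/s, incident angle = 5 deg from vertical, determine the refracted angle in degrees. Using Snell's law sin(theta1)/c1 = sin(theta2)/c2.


sin(theta2) = (c2/c1)*sin(theta1) = (1538/1522)*sin(5 deg) = 0.08807
theta2 = arcsin(0.08807) = 5.05

5.05 deg


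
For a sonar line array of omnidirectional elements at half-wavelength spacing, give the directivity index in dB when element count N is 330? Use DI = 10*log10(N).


25.19 dB


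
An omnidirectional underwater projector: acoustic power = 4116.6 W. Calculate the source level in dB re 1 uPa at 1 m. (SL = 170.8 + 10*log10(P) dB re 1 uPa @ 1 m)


SL = 170.8 + 10*log10(4116.6) = 170.8 + 36.15 = 206.95

206.95 dB


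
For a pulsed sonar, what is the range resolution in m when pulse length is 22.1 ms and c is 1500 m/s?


16.575 m


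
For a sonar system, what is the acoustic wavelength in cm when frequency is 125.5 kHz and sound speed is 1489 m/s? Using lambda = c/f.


1.19 cm


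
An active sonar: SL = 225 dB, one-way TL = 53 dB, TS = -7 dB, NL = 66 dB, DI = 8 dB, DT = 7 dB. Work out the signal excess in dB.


SE = SL - 2*TL + TS - NL + DI - DT = 225 - 2*53 + (-7) - 66 + 8 - 7 = 47

47 dB


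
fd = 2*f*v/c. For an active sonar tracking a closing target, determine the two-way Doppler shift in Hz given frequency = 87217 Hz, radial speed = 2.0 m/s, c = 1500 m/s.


fd = 2*f*v/c = 2 * 87217 * 2.0 / 1500 = 232.58

232.58 Hz


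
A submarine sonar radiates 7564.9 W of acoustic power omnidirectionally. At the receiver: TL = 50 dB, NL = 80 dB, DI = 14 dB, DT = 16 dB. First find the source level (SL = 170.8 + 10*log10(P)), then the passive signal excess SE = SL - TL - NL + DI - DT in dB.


Step 1: SL = 170.8 + 10*log10(7564.9) = 209.59 dB
Step 2: SE = SL - TL - NL + DI - DT = 209.59 - 50 - 80 + 14 - 16 = 77.59

77.59 dB


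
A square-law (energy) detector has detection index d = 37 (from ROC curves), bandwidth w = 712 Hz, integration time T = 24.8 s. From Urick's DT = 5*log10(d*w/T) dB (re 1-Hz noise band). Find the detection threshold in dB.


15.13 dB


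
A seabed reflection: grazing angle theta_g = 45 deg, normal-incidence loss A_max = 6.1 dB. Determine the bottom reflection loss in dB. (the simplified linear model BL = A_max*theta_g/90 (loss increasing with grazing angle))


3.05 dB


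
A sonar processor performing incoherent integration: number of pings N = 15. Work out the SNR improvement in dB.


Gain = 5*log10(15) = 5.88

5.88 dB


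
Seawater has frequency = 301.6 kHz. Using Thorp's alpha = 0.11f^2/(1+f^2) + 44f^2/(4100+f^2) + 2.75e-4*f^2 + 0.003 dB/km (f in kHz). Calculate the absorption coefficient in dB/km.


f^2 = 90962.56
alpha = 0.11*90962.56/(1+90962.56) + 44*90962.56/(4100+90962.56) + 2.75e-4*90962.56 + 0.003 = 67.23

67.23 dB/km


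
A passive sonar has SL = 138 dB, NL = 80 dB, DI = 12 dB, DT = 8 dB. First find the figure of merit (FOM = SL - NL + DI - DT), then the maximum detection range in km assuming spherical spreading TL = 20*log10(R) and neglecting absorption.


Step 1: FOM = SL - NL + DI - DT = 138 - 80 + 12 - 8 = 62 dB
Step 2: at max range FOM = TL = 20*log10(R), so R = 10^(62/20) = 1258.93 m = 1.26 km

1.26 km


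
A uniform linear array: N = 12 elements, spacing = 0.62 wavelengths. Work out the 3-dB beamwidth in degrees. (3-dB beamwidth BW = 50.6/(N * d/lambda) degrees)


BW = 50.6 / (12 * 0.62) = 50.6 / 7.44 = 6.8

6.8 deg


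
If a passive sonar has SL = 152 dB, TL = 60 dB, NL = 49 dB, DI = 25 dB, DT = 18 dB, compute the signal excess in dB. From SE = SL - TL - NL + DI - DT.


SE = SL - TL - NL + DI - DT = 152 - 60 - 49 + 25 - 18 = 50

50 dB


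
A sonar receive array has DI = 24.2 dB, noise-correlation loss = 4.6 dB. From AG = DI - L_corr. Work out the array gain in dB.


19.6 dB


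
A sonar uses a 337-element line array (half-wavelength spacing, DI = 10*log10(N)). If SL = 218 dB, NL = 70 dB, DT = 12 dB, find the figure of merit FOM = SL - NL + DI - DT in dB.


Step 1: DI = 10*log10(337) = 25.28 dB
Step 2: FOM = SL - NL + DI - DT = 218 - 70 + 25.28 - 12 = 161.28

161.28 dB


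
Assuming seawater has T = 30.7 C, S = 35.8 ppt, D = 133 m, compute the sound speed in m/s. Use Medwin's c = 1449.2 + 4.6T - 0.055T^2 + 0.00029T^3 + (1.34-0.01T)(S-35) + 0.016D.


c = 1449.2 + 4.6*30.7 - 0.055*30.7^2 + 0.00029*30.7^3 + (1.34 - 0.01*30.7)*(35.8 - 35) + 0.016*133 = 1549.93

1549.93 m/s


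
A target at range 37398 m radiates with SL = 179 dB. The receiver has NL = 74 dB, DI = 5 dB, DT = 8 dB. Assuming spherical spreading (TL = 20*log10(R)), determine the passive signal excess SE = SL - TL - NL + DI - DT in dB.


Step 1: TL = 20*log10(37398) = 91.46 dB
Step 2: SE = 179 - 91.46 - 74 + 5 - 8 = 10.54

10.54 dB


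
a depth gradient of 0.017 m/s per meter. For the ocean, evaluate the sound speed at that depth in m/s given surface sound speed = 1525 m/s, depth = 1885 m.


c = 1525 + 0.017 * 1885 = 1557.045

1557.045 m/s


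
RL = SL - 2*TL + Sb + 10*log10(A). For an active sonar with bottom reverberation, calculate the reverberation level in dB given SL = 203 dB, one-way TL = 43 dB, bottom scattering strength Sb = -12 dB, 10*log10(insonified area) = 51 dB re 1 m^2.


156 dB


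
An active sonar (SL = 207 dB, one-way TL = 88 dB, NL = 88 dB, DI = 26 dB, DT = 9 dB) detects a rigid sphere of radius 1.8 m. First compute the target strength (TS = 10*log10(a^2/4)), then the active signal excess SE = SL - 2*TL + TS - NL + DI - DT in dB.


Step 1: TS = 10*log10(1.8^2/4) = -0.92 dB
Step 2: SE = SL - 2*TL + TS - NL + DI - DT = 207 - 2*88 + (-0.92) - 88 + 26 - 9 = -40.92

-40.92 dB


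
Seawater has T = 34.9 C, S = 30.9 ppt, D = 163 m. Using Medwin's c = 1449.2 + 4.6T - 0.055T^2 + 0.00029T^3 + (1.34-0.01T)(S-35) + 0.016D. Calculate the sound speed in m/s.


c = 1449.2 + 4.6*34.9 - 0.055*34.9^2 + 0.00029*34.9^3 + (1.34 - 0.01*34.9)*(30.9 - 35) + 0.016*163 = 1553.62

1553.62 m/s


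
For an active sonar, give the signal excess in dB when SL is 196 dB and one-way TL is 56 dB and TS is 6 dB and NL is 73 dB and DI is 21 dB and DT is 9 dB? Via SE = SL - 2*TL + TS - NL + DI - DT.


SE = SL - 2*TL + TS - NL + DI - DT = 196 - 2*56 + (6) - 73 + 21 - 9 = 29

29 dB


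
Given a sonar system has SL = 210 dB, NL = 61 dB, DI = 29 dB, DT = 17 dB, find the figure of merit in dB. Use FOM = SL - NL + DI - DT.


161 dB


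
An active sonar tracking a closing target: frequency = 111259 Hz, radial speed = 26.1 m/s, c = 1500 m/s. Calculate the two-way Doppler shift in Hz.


fd = 2*f*v/c = 2 * 111259 * 26.1 / 1500 = 3871.81

3871.81 Hz


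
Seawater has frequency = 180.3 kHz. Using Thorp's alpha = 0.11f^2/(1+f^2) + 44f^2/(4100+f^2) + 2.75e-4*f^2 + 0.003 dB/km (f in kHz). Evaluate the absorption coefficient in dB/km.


48.125 dB/km


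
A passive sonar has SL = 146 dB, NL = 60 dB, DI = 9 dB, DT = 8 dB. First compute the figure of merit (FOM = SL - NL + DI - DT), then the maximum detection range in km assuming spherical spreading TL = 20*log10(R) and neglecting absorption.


Step 1: FOM = SL - NL + DI - DT = 146 - 60 + 9 - 8 = 87 dB
Step 2: at max range FOM = TL = 20*log10(R), so R = 10^(87/20) = 22387.21 m = 22.39 km

22.39 km


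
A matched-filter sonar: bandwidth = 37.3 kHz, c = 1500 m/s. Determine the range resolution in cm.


dR = c/(2*BW) = 1500 / (2 * 37.3e3) = 0.0201 m = 2.01 cm

2.01 cm


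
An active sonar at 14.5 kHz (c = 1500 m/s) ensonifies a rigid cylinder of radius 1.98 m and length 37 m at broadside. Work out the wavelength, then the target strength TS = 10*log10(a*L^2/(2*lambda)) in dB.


Step 1: lambda = c/f = 1500/14500 = 0.10345 m
Step 2: TS = 10*log10(a*L^2/(2*lambda)) = 10*log10(1.98*37^2/(2*0.10345)) = 41.17

41.17 dB


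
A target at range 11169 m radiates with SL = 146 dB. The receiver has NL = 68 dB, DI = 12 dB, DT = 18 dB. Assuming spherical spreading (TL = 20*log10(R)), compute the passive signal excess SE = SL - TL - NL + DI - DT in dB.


Step 1: TL = 20*log10(11169) = 80.96 dB
Step 2: SE = 146 - 80.96 - 68 + 12 - 18 = -8.96

-8.96 dB


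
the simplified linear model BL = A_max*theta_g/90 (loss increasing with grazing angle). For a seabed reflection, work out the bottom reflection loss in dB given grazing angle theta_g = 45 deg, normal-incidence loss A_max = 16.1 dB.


BL = A_max * theta_g / 90 = 16.1 * 45 / 90 = 8.05

8.05 dB


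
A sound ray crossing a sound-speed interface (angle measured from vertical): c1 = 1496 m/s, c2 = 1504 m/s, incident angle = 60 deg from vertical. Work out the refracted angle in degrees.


sin(theta2) = (c2/c1)*sin(theta1) = (1504/1496)*sin(60 deg) = 0.87066
theta2 = arcsin(0.87066) = 60.54

60.54 deg


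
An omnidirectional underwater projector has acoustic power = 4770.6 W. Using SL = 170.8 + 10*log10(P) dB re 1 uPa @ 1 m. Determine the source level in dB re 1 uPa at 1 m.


207.59 dB


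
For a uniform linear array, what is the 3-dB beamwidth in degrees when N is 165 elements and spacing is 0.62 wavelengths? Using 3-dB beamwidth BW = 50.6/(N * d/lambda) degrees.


0.49 deg


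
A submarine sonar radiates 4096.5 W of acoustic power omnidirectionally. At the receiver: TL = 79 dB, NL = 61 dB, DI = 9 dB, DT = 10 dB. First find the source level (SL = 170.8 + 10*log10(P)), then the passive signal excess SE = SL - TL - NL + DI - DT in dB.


Step 1: SL = 170.8 + 10*log10(4096.5) = 206.92 dB
Step 2: SE = SL - TL - NL + DI - DT = 206.92 - 79 - 61 + 9 - 10 = 65.92

65.92 dB


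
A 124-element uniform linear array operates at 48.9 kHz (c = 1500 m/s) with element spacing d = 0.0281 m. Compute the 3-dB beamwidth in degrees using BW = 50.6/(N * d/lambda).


Step 1: lambda = 1500/48900 = 0.03067 m
Step 2: d/lambda = 0.0281/0.03067 = 0.9162
Step 3: BW = 50.6/(N * d/lambda) = 50.6/(124 * 0.9162) = 0.45

0.45 deg


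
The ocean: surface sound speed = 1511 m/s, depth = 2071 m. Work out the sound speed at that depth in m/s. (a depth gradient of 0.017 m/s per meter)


c = 1511 + 0.017 * 2071 = 1546.207

1546.207 m/s


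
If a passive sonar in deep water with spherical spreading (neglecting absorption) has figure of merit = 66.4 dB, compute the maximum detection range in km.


At max range FOM = TL, so 20*log10(R) = 66.4
R = 10^(66.4/20) = 2089.3 m = 2.09 km

2.09 km
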